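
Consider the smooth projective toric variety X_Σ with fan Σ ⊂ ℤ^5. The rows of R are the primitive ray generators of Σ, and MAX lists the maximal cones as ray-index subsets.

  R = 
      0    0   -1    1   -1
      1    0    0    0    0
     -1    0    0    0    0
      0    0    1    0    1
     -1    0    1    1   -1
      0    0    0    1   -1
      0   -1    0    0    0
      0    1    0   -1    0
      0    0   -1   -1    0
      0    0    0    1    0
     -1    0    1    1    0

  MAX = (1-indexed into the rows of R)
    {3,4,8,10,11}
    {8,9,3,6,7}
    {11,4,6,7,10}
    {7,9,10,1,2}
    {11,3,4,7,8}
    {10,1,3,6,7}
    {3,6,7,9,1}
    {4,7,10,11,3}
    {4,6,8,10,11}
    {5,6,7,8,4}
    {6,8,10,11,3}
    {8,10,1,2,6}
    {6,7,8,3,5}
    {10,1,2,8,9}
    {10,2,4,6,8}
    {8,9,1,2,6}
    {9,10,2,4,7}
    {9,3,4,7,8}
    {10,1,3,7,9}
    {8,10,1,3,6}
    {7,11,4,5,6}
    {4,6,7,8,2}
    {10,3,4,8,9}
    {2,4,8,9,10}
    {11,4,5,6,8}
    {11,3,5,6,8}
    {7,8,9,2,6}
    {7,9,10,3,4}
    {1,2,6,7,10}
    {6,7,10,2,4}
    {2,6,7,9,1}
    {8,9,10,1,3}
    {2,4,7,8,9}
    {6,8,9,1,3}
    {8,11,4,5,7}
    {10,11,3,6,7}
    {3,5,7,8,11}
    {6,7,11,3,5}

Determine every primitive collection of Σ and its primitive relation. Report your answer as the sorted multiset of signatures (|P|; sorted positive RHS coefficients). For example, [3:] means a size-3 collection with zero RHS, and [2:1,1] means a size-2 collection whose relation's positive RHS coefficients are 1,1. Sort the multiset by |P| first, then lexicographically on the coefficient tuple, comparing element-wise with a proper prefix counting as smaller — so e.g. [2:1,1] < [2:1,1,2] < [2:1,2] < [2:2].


Σ has 16 primitive collections:

  • {2,3}:  v_{2} + v_{3} = 0  ⇒ sig = [2:]
  • {1,4}:  v_{1} + v_{4} = v_{10}  ⇒ sig = [2:1]
  • {9,11}:  v_{9} + v_{11} = v_{3}  ⇒ sig = [2:1]
  • {2,11}:  v_{2} + v_{11} = v_{4} + v_{6}  ⇒ sig = [2:1,1]
  • {5,10}:  v_{5} + v_{10} = v_{6} + v_{11}  ⇒ sig = [2:1,1]
  • {1,11}:  v_{1} + v_{11} = v_{3} + v_{6} + v_{10}  ⇒ sig = [2:1,1,1]
  • {5,9}:  v_{5} + v_{9} = v_{3} + v_{6} + v_{7} + v_{8}  ⇒ sig = [2:1,1,1,1]
  • {2,5}:  v_{2} + v_{5} = v_{4} + 2·v_{6} + v_{7} + v_{8}  ⇒ sig = [2:1,1,1,2]
  • {1,5}:  v_{1} + v_{5} = v_{3} + 2·v_{6}  ⇒ sig = [2:1,2]
  • {4,6,9}:  v_{4} + v_{6} + v_{9} = 0  ⇒ sig = [3:]
  • {7,8,10}:  v_{7} + v_{8} + v_{10} = 0  ⇒ sig = [3:]
  • {3,4,6}:  v_{3} + v_{4} + v_{6} = v_{11}  ⇒ sig = [3:1]
  • {6,9,10}:  v_{6} + v_{9} + v_{10} = v_{1}  ⇒ sig = [3:1]
  • {1,7,8}:  v_{1} + v_{7} + v_{8} = v_{6} + v_{9}  ⇒ sig = [3:1,1]
  • {3,4,5}:  v_{3} + v_{4} + v_{5} = v_{7} + v_{8} + 2·v_{11}  ⇒ sig = [3:1,1,2]
  • {6,7,8,11}:  v_{6} + v_{7} + v_{8} + v_{11} = v_{5}  ⇒ sig = [4:1]

Sorted signature multiset PRS(X):
    [2:]
    [2:1]
    [2:1]
    [2:1,1]
    [2:1,1]
    [2:1,1,1]
    [2:1,1,1,1]
    [2:1,1,1,2]
    [2:1,2]
    [3:]
    [3:]
    [3:1]
    [3:1]
    [3:1,1]
    [3:1,1,2]
    [4:1]


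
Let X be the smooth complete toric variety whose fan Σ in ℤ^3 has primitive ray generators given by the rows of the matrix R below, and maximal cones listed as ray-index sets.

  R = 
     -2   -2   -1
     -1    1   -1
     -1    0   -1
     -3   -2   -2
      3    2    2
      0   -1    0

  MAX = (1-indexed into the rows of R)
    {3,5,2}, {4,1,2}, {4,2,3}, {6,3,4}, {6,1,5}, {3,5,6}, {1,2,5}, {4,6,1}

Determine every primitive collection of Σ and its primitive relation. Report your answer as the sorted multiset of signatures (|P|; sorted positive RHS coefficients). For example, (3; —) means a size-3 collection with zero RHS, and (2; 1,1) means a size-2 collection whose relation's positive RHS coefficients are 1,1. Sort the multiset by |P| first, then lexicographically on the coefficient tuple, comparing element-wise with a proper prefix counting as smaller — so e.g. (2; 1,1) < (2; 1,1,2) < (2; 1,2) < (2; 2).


Minimal non-faces — 3 found among 6 rays, 8 max cones:

  P = {4,5}:  v_{4} + v_{5} = 0  ⇒ sig = (2; —)
  P = {1,3}:  v_{1} + v_{3} = v_{4}  ⇒ sig = (2; 1)
  P = {2,6}:  v_{2} + v_{6} = v_{3}  ⇒ sig = (2; 1)

Hence PRS(X_Σ) =
    (2; —)
    (2; 1)
    (2; 1)


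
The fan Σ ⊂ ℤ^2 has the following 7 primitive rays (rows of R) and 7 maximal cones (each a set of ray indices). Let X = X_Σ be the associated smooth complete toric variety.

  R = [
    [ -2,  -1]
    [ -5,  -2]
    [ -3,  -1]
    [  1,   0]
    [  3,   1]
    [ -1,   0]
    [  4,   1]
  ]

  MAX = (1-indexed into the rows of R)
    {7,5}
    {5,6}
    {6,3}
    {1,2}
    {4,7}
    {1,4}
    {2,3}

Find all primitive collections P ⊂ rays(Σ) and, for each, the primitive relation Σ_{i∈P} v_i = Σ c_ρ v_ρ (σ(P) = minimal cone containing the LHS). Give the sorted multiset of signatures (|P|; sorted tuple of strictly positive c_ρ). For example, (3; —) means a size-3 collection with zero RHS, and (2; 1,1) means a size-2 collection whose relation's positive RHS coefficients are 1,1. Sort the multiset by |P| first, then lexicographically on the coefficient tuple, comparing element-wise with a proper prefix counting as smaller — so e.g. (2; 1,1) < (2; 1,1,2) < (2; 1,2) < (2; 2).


14 minimal non-faces of Δ(Σ) (on 7 rays):

  {3,5}:  v_{3} + v_{5} = 0  →  sig = (2; —)
  {4,6}:  v_{4} + v_{6} = 0  →  sig = (2; —)
  {1,3}:  v_{1} + v_{3} = v_{2}  →  sig = (2; 1)
  {1,5}:  v_{1} + v_{5} = v_{4}  →  sig = (2; 1)
  {1,6}:  v_{1} + v_{6} = v_{3}  →  sig = (2; 1)
  {2,5}:  v_{2} + v_{5} = v_{1}  →  sig = (2; 1)
  {3,4}:  v_{3} + v_{4} = v_{1}  →  sig = (2; 1)
  {3,7}:  v_{3} + v_{7} = v_{4}  →  sig = (2; 1)
  {4,5}:  v_{4} + v_{5} = v_{7}  →  sig = (2; 1)
  {6,7}:  v_{6} + v_{7} = v_{5}  →  sig = (2; 1)
  {2,7}:  v_{2} + v_{7} = v_{1} + v_{4}  →  sig = (2; 1,1)
  {1,7}:  v_{1} + v_{7} = 2·v_{4}  →  sig = (2; 2)
  {2,4}:  v_{2} + v_{4} = 2·v_{1}  →  sig = (2; 2)
  {2,6}:  v_{2} + v_{6} = 2·v_{3}  →  sig = (2; 2)

Sorted signature multiset PRS(X):
    |P|=2: 14 collections, coeffs (), (), (1), (1), (1), (1), (1), (1), (1), (1), (1,1), (2), (2), (2)


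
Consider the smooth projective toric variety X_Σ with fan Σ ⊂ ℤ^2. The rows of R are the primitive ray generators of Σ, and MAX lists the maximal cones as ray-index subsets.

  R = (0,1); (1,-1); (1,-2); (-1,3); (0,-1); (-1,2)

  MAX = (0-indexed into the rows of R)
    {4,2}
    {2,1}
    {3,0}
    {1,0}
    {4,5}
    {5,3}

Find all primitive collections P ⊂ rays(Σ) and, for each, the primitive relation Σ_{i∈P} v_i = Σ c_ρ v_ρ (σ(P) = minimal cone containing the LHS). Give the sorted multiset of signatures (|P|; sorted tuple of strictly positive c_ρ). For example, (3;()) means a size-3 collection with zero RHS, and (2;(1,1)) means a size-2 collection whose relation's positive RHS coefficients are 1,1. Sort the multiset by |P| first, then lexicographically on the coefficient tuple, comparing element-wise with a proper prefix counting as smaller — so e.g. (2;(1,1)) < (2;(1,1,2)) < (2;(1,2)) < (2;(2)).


Primitive collections (9):

  P = {0,4}:  v_{0} + v_{4} = 0 ; sig = (2;())
  P = {2,5}:  v_{2} + v_{5} = 0 ; sig = (2;())
  P = {0,2}:  v_{0} + v_{2} = v_{1} ; sig = (2;(1))
  P = {0,5}:  v_{0} + v_{5} = v_{3} ; sig = (2;(1))
  P = {1,4}:  v_{1} + v_{4} = v_{2} ; sig = (2;(1))
  P = {1,5}:  v_{1} + v_{5} = v_{0} ; sig = (2;(1))
  P = {2,3}:  v_{2} + v_{3} = v_{0} ; sig = (2;(1))
  P = {3,4}:  v_{3} + v_{4} = v_{5} ; sig = (2;(1))
  P = {1,3}:  v_{1} + v_{3} = 2·v_{0} ; sig = (2;(2))

Signatures (|P|; sorted positive RHS coefficients), sorted:
[(2;()), (2;()), (2;(1)), (2;(1)), (2;(1)), (2;(1)), (2;(1)), (2;(1)), (2;(2))]


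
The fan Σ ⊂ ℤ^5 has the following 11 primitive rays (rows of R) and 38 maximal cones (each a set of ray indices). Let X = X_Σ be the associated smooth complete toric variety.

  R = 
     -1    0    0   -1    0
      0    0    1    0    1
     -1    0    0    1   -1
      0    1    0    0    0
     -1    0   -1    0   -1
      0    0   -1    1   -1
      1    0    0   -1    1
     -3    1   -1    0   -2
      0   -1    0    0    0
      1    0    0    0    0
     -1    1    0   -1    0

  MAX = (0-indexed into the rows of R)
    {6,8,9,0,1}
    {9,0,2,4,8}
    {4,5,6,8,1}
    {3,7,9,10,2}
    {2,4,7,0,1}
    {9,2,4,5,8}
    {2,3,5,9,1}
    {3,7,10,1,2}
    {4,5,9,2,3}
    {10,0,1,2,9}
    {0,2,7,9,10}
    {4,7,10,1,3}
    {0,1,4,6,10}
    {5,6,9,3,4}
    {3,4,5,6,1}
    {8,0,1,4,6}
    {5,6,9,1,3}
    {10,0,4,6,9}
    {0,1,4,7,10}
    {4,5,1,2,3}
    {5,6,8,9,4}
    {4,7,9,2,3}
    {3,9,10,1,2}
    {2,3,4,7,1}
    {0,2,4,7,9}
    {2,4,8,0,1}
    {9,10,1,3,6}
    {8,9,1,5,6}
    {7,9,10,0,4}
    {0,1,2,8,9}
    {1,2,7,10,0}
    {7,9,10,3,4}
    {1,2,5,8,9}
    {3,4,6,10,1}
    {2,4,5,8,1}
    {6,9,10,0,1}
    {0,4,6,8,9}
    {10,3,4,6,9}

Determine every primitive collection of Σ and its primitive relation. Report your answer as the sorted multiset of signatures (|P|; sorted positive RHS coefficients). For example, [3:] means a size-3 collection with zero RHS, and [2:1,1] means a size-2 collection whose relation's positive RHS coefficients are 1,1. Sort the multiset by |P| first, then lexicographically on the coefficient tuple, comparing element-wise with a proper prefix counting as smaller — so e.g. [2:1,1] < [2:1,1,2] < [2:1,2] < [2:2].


12 minimal non-faces of Δ(Σ) (on 11 rays):

  P={2,6}:  v_{2} + v_{6} = 0  →  sig = [2:]
  P={3,8}:  v_{3} + v_{8} = 0  →  sig = [2:]
  P={0,3}:  v_{0} + v_{3} = v_{10}  →  sig = [2:1]
  P={0,5}:  v_{0} + v_{5} = v_{4}  →  sig = [2:1]
  P={8,10}:  v_{8} + v_{10} = v_{0}  →  sig = [2:1]
  P={5,10}:  v_{5} + v_{10} = v_{3} + v_{4}  →  sig = [2:1,1]
  P={6,7}:  v_{6} + v_{7} = v_{4} + v_{10}  →  sig = [2:1,1]
  P={7,8}:  v_{7} + v_{8} = v_{0} + v_{2} + v_{4}  →  sig = [2:1,1,1]
  P={5,7}:  v_{5} + v_{7} = v_{2} + v_{3} + 2·v_{4}  →  sig = [2:1,1,2]
  P={1,4,9}:  v_{1} + v_{4} + v_{9} = 0  →  sig = [3:]
  P={2,4,10}:  v_{2} + v_{4} + v_{10} = v_{7}  →  sig = [3:1]
  P={1,7,9}:  v_{1} + v_{7} + v_{9} = v_{2} + v_{10}  →  sig = [3:1,1]

Hence PRS(X_Σ) =
    |P|=2: 9 collections, coeffs (), (), (1), (1), (1), (1,1), (1,1), (1,1,1), (1,1,2)
    |P|=3: 3 collections, coeffs (), (1), (1,1)


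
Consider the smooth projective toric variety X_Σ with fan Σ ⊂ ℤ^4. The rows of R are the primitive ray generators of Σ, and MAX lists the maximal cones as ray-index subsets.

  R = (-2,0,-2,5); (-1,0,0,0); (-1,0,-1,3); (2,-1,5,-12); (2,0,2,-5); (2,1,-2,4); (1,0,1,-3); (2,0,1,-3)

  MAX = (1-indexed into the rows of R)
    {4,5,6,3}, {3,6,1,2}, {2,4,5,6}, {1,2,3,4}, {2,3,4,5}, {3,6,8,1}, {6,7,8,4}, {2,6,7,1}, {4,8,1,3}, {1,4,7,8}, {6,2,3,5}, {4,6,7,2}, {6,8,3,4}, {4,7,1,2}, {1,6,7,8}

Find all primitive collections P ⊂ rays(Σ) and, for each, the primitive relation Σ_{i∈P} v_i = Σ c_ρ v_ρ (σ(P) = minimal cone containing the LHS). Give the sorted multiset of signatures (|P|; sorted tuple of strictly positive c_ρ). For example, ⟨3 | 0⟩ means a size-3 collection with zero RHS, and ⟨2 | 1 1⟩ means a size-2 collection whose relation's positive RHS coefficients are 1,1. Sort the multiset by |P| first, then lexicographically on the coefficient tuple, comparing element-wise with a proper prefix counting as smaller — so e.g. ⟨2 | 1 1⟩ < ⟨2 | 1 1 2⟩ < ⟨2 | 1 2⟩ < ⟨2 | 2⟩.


Primitive collections (7):

  P={1,5}:  v_{1} + v_{5} = 0  →  sig = ⟨2 | 0⟩
  P={3,7}:  v_{3} + v_{7} = 0  →  sig = ⟨2 | 0⟩
  P={2,8}:  v_{2} + v_{8} = v_{7}  →  sig = ⟨2 | 1⟩
  P={5,8}:  v_{5} + v_{8} = v_{4} + v_{6}  →  sig = ⟨2 | 1 1⟩
  P={5,7}:  v_{5} + v_{7} = v_{2} + v_{4} + v_{6}  →  sig = ⟨2 | 1 1 1⟩
  P={1,4,6}:  v_{1} + v_{4} + v_{6} = v_{8}  →  sig = ⟨3 | 1⟩
  P={2,3,4,6}:  v_{2} + v_{3} + v_{4} + v_{6} = v_{5}  →  sig = ⟨4 | 1⟩

Signatures (|P|; sorted positive RHS coefficients), sorted:
{ ⟨2 | 0⟩ ×2,  ⟨2 | 1⟩,  ⟨2 | 1 1⟩,  ⟨2 | 1 1 1⟩,  ⟨3 | 1⟩,  ⟨4 | 1⟩ }


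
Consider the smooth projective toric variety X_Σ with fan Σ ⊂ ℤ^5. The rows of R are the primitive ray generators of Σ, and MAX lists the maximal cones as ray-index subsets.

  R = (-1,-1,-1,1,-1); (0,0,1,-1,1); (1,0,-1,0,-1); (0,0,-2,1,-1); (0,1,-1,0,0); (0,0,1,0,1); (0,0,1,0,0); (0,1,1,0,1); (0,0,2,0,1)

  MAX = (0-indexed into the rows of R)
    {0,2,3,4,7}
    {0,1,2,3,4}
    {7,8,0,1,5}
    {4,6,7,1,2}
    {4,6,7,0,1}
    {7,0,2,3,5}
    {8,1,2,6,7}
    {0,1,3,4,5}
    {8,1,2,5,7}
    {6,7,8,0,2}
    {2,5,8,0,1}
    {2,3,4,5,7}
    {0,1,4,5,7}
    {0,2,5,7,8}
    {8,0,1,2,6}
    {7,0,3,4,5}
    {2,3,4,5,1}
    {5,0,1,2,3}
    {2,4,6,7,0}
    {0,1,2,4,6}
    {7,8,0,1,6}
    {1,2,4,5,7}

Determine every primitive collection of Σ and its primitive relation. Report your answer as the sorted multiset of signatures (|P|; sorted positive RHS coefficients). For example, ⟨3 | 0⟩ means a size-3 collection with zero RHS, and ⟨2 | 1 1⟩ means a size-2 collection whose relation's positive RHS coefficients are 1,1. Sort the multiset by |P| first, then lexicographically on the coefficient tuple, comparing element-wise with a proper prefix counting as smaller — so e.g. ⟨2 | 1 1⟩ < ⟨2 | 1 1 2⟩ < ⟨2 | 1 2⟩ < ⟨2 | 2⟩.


7 minimal non-faces of Δ(Σ) (on 9 rays):

  P={4,8}:  v_{4} + v_{8} = v_{7} ; sig = ⟨2 | 1⟩
  P={5,6}:  v_{5} + v_{6} = v_{8} ; sig = ⟨2 | 1⟩
  P={3,6}:  v_{3} + v_{6} = v_{0} + v_{2} + v_{7} ; sig = ⟨2 | 1 1 1⟩
  P={3,8}:  v_{3} + v_{8} = v_{0} + v_{2} + v_{5} + v_{7} ; sig = ⟨2 | 1 1 1 1⟩
  P={1,3,7}:  v_{1} + v_{3} + v_{7} = v_{4} + v_{5} ; sig = ⟨3 | 1 1⟩
  P={0,1,2,7}:  v_{0} + v_{1} + v_{2} + v_{7} = 0 ; sig = ⟨4 | 0⟩
  P={0,2,4,5}:  v_{0} + v_{2} + v_{4} + v_{5} = v_{3} ; sig = ⟨4 | 1⟩

Signatures (|P|; sorted positive RHS coefficients), sorted:
[⟨2 | 1⟩, ⟨2 | 1⟩, ⟨2 | 1 1 1⟩, ⟨2 | 1 1 1 1⟩, ⟨3 | 1 1⟩, ⟨4 | 0⟩, ⟨4 | 1⟩]


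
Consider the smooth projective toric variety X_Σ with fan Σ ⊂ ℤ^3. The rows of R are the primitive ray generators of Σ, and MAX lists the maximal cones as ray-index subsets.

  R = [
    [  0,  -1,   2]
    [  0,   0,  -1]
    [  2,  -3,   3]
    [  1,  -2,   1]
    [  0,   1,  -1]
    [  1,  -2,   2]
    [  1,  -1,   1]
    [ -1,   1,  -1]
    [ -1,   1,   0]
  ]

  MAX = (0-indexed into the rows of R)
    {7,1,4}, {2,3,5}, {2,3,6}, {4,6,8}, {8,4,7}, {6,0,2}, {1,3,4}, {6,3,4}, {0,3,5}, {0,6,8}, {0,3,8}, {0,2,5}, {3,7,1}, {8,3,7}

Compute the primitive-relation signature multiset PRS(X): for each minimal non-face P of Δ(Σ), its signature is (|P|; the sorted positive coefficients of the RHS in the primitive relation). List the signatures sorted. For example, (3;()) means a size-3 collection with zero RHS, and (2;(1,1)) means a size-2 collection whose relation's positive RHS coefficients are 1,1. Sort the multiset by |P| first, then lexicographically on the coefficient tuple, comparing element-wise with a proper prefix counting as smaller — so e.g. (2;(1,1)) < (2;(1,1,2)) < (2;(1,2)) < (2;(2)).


The 20 primitive collections of Σ (r=9, n=3):

  {6,7}:  v_{6} + v_{7} = 0  →  sig = (2;())
  {1,5}:  v_{1} + v_{5} = v_{3}  →  sig = (2;(1))
  {1,8}:  v_{1} + v_{8} = v_{7}  →  sig = (2;(1))
  {2,7}:  v_{2} + v_{7} = v_{5}  →  sig = (2;(1))
  {4,5}:  v_{4} + v_{5} = v_{6}  →  sig = (2;(1))
  {5,6}:  v_{5} + v_{6} = v_{2}  →  sig = (2;(1))
  {5,8}:  v_{5} + v_{8} = v_{0}  →  sig = (2;(1))
  {0,1}:  v_{0} + v_{1} = v_{3} + v_{8}  →  sig = (2;(1,1))
  {0,4}:  v_{0} + v_{4} = v_{6} + v_{8}  →  sig = (2;(1,1))
  {1,2}:  v_{1} + v_{2} = v_{3} + v_{6}  →  sig = (2;(1,1))
  {1,6}:  v_{1} + v_{6} = v_{3} + v_{4}  →  sig = (2;(1,1))
  {2,8}:  v_{2} + v_{8} = v_{0} + v_{6}  →  sig = (2;(1,1))
  {5,7}:  v_{5} + v_{7} = v_{3} + v_{8}  →  sig = (2;(1,1))
  {0,7}:  v_{0} + v_{7} = v_{3} + 2·v_{8}  →  sig = (2;(1,2))
  {2,4}:  v_{2} + v_{4} = 2·v_{6}  →  sig = (2;(2))
  {3,4,8}:  v_{3} + v_{4} + v_{8} = 0  →  sig = (3;())
  {3,4,7}:  v_{3} + v_{4} + v_{7} = v_{1}  →  sig = (3;(1))
  {3,6,8}:  v_{3} + v_{6} + v_{8} = v_{5}  →  sig = (3;(1))
  {0,3,6}:  v_{0} + v_{3} + v_{6} = 2·v_{5}  →  sig = (3;(2))
  {0,2,3}:  v_{0} + v_{2} + v_{3} = 3·v_{5}  →  sig = (3;(3))

Sorted signature multiset PRS(X):
    (2;())
    (2;(1))
    (2;(1))
    (2;(1))
    (2;(1))
    (2;(1))
    (2;(1))
    (2;(1,1))
    (2;(1,1))
    (2;(1,1))
    (2;(1,1))
    (2;(1,1))
    (2;(1,1))
    (2;(1,2))
    (2;(2))
    (3;())
    (3;(1))
    (3;(1))
    (3;(2))
    (3;(3))


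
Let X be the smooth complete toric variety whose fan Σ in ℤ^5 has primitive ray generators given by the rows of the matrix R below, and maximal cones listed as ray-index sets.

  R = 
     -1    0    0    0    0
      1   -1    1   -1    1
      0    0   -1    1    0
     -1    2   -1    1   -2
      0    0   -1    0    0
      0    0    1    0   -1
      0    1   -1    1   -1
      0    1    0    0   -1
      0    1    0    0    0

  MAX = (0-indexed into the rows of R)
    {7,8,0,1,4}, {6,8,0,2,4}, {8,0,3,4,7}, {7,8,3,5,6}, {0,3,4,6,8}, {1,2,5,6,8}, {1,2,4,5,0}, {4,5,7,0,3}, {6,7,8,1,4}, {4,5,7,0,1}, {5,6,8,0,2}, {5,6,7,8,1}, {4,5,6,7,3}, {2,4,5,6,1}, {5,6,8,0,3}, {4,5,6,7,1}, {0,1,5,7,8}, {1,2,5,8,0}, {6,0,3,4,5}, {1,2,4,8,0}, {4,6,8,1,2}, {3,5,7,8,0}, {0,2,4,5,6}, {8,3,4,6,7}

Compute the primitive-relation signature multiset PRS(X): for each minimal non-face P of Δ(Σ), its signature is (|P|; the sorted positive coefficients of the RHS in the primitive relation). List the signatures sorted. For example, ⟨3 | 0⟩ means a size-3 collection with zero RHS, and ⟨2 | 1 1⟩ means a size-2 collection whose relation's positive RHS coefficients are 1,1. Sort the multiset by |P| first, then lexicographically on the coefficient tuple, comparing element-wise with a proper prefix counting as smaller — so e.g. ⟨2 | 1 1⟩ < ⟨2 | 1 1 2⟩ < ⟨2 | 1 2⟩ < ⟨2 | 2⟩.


Σ has 6 primitive collections:

  P={1,3}:  v_{1} + v_{3} = v_{7} — sig = ⟨2 | 1⟩
  P={2,7}:  v_{2} + v_{7} = v_{6} — sig = ⟨2 | 1⟩
  P={2,3}:  v_{2} + v_{3} = v_{0} + 2·v_{6} — sig = ⟨2 | 1 2⟩
  P={0,1,6}:  v_{0} + v_{1} + v_{6} = 0 — sig = ⟨3 | 0⟩
  P={0,6,7}:  v_{0} + v_{6} + v_{7} = v_{3} — sig = ⟨3 | 1⟩
  P={4,5,8}:  v_{4} + v_{5} + v_{8} = v_{7} — sig = ⟨3 | 1⟩

Hence PRS(X_Σ) =
    ⟨2 | 1⟩
    ⟨2 | 1⟩
    ⟨2 | 1 2⟩
    ⟨3 | 0⟩
    ⟨3 | 1⟩
    ⟨3 | 1⟩


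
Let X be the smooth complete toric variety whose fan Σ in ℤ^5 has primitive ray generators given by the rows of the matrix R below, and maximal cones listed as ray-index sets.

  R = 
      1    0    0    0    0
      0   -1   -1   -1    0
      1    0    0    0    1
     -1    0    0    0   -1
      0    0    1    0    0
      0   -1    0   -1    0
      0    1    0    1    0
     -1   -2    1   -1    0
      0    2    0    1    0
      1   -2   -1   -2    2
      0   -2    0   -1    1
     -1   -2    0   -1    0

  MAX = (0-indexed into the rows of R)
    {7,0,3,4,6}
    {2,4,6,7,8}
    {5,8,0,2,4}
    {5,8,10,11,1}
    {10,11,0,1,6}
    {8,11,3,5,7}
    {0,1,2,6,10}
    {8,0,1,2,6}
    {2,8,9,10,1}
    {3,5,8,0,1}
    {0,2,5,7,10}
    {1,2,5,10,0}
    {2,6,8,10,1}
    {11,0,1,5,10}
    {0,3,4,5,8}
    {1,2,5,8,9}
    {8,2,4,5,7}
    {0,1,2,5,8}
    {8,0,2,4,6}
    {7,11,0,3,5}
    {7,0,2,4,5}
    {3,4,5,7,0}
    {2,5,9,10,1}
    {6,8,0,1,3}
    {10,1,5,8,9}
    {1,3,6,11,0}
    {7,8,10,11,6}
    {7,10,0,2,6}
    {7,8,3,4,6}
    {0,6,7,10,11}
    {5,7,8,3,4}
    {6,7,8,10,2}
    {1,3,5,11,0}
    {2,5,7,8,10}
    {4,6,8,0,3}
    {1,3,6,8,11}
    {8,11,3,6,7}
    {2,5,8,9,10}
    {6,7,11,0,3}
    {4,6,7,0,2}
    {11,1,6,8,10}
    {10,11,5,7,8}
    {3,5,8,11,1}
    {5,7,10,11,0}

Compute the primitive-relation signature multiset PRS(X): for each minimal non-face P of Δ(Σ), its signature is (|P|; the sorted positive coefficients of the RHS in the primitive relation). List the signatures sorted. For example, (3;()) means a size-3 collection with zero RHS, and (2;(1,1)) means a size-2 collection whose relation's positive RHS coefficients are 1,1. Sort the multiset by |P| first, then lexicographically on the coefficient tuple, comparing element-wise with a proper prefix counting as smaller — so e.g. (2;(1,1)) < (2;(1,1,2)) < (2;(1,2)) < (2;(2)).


Σ has 18 primitive collections:

  {2,3}:  v_{2} + v_{3} = 0  so sig = (2;())
  {5,6}:  v_{5} + v_{6} = 0  so sig = (2;())
  {1,4}:  v_{1} + v_{4} = v_{5}  so sig = (2;(1))
  {2,11}:  v_{2} + v_{11} = v_{10}  so sig = (2;(1))
  {3,10}:  v_{3} + v_{10} = v_{11}  so sig = (2;(1))
  {4,11}:  v_{4} + v_{11} = v_{7}  so sig = (2;(1))
  {1,7}:  v_{1} + v_{7} = v_{5} + v_{11}  so sig = (2;(1,1))
  {4,10}:  v_{4} + v_{10} = v_{2} + v_{7}  so sig = (2;(1,1))
  {3,9}:  v_{3} + v_{9} = v_{1} + v_{5} + v_{8} + v_{10}  so sig = (2;(1,1,1,1))
  {6,9}:  v_{6} + v_{9} = v_{1} + v_{2} + v_{8} + v_{10}  so sig = (2;(1,1,1,1))
  {4,9}:  v_{4} + v_{9} = v_{2} + 2·v_{5} + v_{8} + v_{10}  so sig = (2;(1,1,1,2))
  {9,11}:  v_{9} + v_{11} = v_{1} + v_{5} + v_{8} + 2·v_{10}  so sig = (2;(1,1,1,2))
  {0,9}:  v_{0} + v_{9} = v_{1} + 2·v_{2} + v_{5}  so sig = (2;(1,1,2))
  {7,9}:  v_{7} + v_{9} = 2·v_{5} + v_{8} + 2·v_{10}  so sig = (2;(1,2,2))
  {0,8,11}:  v_{0} + v_{8} + v_{11} = 0  so sig = (3;())
  {0,7,8}:  v_{0} + v_{7} + v_{8} = v_{4}  so sig = (3;(1))
  {0,8,10}:  v_{0} + v_{8} + v_{10} = v_{2}  so sig = (3;(1))
  {1,2,5,8,10}:  v_{1} + v_{2} + v_{5} + v_{8} + v_{10} = v_{9}  so sig = (5;(1))

so the primitive-relation signature multiset is
    (2;())
    (2;())
    (2;(1))
    (2;(1))
    (2;(1))
    (2;(1))
    (2;(1,1))
    (2;(1,1))
    (2;(1,1,1,1))
    (2;(1,1,1,1))
    (2;(1,1,1,2))
    (2;(1,1,1,2))
    (2;(1,1,2))
    (2;(1,2,2))
    (3;())
    (3;(1))
    (3;(1))
    (5;(1))


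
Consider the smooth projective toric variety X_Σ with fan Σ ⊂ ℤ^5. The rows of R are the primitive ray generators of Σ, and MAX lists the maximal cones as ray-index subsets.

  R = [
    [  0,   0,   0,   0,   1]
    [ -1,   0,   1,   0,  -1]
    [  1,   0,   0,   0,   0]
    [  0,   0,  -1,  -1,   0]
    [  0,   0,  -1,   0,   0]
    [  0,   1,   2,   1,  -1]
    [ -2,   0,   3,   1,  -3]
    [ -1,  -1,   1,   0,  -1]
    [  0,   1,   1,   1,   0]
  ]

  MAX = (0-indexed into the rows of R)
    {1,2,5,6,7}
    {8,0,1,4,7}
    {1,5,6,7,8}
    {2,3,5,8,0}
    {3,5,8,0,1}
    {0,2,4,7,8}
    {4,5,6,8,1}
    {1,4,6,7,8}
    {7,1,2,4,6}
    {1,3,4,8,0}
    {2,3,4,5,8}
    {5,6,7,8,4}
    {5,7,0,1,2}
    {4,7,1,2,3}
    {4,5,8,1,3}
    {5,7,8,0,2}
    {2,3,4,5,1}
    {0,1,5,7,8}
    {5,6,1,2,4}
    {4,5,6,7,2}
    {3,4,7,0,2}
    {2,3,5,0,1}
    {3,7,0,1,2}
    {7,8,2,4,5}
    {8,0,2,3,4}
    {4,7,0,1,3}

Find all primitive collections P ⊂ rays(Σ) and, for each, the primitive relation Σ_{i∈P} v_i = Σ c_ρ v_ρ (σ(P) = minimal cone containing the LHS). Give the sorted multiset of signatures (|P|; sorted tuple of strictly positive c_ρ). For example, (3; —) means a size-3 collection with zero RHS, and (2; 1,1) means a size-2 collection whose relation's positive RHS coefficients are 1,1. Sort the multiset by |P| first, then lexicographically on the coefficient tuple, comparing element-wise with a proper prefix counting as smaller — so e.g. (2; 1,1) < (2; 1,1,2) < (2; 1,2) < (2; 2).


9 collections generate NE(X_Σ); each relation:

  {0,6}:  v_{0} + v_{6} = v_{1} + v_{7} + v_{8}  ⇒ sig = (2; 1,1,1)
  {3,6}:  v_{3} + v_{6} = 3·v_{1} + v_{2} + v_{4}  ⇒ sig = (2; 1,1,3)
  {0,4,5}:  v_{0} + v_{4} + v_{5} = v_{8}  ⇒ sig = (3; 1)
  {1,2,8}:  v_{1} + v_{2} + v_{8} = v_{5}  ⇒ sig = (3; 1)
  {3,7,8}:  v_{3} + v_{7} + v_{8} = v_{1}  ⇒ sig = (3; 1)
  {2,6,8}:  v_{2} + v_{6} + v_{8} = v_{4} + 2·v_{5} + v_{7}  ⇒ sig = (3; 1,1,2)
  {3,5,7}:  v_{3} + v_{5} + v_{7} = 2·v_{1} + v_{2}  ⇒ sig = (3; 1,2)
  {0,1,2,4}:  v_{0} + v_{1} + v_{2} + v_{4} = 0  ⇒ sig = (4; —)
  {1,4,5,7}:  v_{1} + v_{4} + v_{5} + v_{7} = v_{6}  ⇒ sig = (4; 1)

so the primitive-relation signature multiset is
    (2; 1,1,1)
    (2; 1,1,3)
    (3; 1)
    (3; 1)
    (3; 1)
    (3; 1,1,2)
    (3; 1,2)
    (4; —)
    (4; 1)


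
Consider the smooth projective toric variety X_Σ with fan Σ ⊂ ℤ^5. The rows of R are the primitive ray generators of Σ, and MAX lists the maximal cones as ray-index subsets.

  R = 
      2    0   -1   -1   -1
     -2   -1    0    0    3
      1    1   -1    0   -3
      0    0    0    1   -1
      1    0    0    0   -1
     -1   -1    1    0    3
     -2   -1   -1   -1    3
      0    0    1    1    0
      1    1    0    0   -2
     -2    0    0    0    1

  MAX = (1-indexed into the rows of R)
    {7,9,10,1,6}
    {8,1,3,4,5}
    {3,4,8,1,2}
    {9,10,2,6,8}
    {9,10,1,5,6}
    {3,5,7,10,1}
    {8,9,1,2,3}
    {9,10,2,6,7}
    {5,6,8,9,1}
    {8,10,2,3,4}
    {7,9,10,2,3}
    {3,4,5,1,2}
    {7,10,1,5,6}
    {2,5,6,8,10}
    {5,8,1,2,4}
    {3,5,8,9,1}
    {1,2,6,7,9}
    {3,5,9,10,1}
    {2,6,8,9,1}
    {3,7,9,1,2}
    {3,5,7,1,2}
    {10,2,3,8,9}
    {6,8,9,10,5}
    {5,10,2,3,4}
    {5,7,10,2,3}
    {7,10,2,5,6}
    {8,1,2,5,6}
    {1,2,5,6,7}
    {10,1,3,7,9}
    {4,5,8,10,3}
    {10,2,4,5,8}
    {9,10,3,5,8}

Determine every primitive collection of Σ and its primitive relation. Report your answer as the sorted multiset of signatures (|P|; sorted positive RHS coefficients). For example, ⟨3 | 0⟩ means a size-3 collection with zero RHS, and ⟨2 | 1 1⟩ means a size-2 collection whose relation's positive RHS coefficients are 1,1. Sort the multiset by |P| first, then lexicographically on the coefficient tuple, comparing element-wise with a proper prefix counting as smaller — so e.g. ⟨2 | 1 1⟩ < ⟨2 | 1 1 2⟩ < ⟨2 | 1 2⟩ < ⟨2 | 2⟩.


Δ(Σ) — 10 vertices, 11 min non-faces:

  • {3,6}:  v_{3} + v_{6} = 0  →  sig = ⟨2 | 0⟩
  • {7,8}:  v_{7} + v_{8} = v_{2}  →  sig = ⟨2 | 1⟩
  • {4,9}:  v_{4} + v_{9} = v_{3} + v_{8}  →  sig = ⟨2 | 1 1⟩
  • {4,6}:  v_{4} + v_{6} = v_{2} + v_{5} + v_{8}  →  sig = ⟨2 | 1 1 1⟩
  • {4,7}:  v_{4} + v_{7} = 2·v_{2} + v_{3} + v_{5}  →  sig = ⟨2 | 1 1 2⟩
  • {1,8,10}:  v_{1} + v_{8} + v_{10} = 0  →  sig = ⟨3 | 0⟩
  • {2,5,9}:  v_{2} + v_{5} + v_{9} = 0  →  sig = ⟨3 | 0⟩
  • {1,2,10}:  v_{1} + v_{2} + v_{10} = v_{7}  →  sig = ⟨3 | 1⟩
  • {5,7,9}:  v_{5} + v_{7} + v_{9} = v_{1} + v_{10}  →  sig = ⟨3 | 1 1⟩
  • {1,4,10}:  v_{1} + v_{4} + v_{10} = v_{2} + v_{3} + v_{5}  →  sig = ⟨3 | 1 1 1⟩
  • {2,3,5,8}:  v_{2} + v_{3} + v_{5} + v_{8} = v_{4}  →  sig = ⟨4 | 1⟩

Signatures (|P|; sorted positive RHS coefficients), sorted:
    |P|=2: 5 collections, coeffs (), (1), (1,1), (1,1,1), (1,1,2)
    |P|=3: 5 collections, coeffs (), (), (1), (1,1), (1,1,1)
    |P|=4: 1 collection, coeffs (1)


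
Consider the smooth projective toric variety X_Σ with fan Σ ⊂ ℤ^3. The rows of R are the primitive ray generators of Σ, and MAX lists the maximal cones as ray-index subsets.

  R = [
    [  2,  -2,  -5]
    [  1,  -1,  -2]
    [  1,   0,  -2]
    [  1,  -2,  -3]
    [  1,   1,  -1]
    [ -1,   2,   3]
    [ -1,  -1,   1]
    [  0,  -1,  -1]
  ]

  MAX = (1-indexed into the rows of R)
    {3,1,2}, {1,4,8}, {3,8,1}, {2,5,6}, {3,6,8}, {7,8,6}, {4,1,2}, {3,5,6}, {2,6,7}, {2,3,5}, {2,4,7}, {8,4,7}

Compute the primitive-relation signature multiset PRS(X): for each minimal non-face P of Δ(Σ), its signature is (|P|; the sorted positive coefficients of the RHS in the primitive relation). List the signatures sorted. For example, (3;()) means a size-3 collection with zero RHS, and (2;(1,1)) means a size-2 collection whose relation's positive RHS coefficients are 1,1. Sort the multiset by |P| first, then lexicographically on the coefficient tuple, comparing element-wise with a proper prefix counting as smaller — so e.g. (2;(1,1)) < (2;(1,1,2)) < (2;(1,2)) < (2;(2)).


11 collections generate NE(X_Σ); each relation:

  P = {4,6}:  v_{4} + v_{6} = 0  ⇒ sig = (2;())
  P = {5,7}:  v_{5} + v_{7} = 0  ⇒ sig = (2;())
  P = {1,6}:  v_{1} + v_{6} = v_{3}  ⇒ sig = (2;(1))
  P = {2,8}:  v_{2} + v_{8} = v_{4}  ⇒ sig = (2;(1))
  P = {3,4}:  v_{3} + v_{4} = v_{1}  ⇒ sig = (2;(1))
  P = {3,7}:  v_{3} + v_{7} = v_{8}  ⇒ sig = (2;(1))
  P = {5,8}:  v_{5} + v_{8} = v_{3}  ⇒ sig = (2;(1))
  P = {1,7}:  v_{1} + v_{7} = v_{4} + v_{8}  ⇒ sig = (2;(1,1))
  P = {4,5}:  v_{4} + v_{5} = v_{2} + v_{3}  ⇒ sig = (2;(1,1))
  P = {1,5}:  v_{1} + v_{5} = v_{2} + 2·v_{3}  ⇒ sig = (2;(1,2))
  P = {2,3,6}:  v_{2} + v_{3} + v_{6} = v_{5}  ⇒ sig = (3;(1))

Signatures (|P|; sorted positive RHS coefficients), sorted:
{ (2;()) ×2,  (2;(1)) ×5,  (2;(1,1)) ×2,  (2;(1,2)),  (3;(1)) }


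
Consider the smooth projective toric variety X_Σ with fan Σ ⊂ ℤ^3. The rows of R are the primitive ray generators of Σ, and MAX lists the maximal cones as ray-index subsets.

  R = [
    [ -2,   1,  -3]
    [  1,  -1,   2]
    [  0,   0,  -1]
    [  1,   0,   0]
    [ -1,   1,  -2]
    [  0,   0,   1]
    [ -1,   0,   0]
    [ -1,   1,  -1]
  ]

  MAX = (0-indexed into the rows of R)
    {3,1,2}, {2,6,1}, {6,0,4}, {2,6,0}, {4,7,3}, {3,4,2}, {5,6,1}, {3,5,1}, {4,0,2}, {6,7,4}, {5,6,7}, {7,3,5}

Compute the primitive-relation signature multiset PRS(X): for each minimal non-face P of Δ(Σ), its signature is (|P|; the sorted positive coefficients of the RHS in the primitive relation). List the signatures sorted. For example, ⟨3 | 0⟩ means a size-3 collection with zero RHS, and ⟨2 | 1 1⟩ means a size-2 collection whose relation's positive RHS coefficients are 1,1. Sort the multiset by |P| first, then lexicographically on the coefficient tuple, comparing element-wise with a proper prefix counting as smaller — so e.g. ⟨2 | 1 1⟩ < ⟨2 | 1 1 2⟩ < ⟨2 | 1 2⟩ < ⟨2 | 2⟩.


Δ(Σ) — 8 vertices, 11 min non-faces:

  P = {1,4}:  v_{1} + v_{4} = 0 — sig = ⟨2 | 0⟩
  P = {2,5}:  v_{2} + v_{5} = 0 — sig = ⟨2 | 0⟩
  P = {3,6}:  v_{3} + v_{6} = 0 — sig = ⟨2 | 0⟩
  P = {1,7}:  v_{1} + v_{7} = v_{5} — sig = ⟨2 | 1⟩
  P = {2,7}:  v_{2} + v_{7} = v_{4} — sig = ⟨2 | 1⟩
  P = {4,5}:  v_{4} + v_{5} = v_{7} — sig = ⟨2 | 1⟩
  P = {0,1}:  v_{0} + v_{1} = v_{2} + v_{6} — sig = ⟨2 | 1 1⟩
  P = {0,3}:  v_{0} + v_{3} = v_{2} + v_{4} — sig = ⟨2 | 1 1⟩
  P = {0,5}:  v_{0} + v_{5} = v_{4} + v_{6} — sig = ⟨2 | 1 1⟩
  P = {0,7}:  v_{0} + v_{7} = 2·v_{4} + v_{6} — sig = ⟨2 | 1 2⟩
  P = {2,4,6}:  v_{2} + v_{4} + v_{6} = v_{0} — sig = ⟨3 | 1⟩

Hence PRS(X_Σ) =
    |P|=2: 10 collections, coeffs (), (), (), (1), (1), (1), (1,1), (1,1), (1,1), (1,2)
    |P|=3: 1 collection, coeffs (1)


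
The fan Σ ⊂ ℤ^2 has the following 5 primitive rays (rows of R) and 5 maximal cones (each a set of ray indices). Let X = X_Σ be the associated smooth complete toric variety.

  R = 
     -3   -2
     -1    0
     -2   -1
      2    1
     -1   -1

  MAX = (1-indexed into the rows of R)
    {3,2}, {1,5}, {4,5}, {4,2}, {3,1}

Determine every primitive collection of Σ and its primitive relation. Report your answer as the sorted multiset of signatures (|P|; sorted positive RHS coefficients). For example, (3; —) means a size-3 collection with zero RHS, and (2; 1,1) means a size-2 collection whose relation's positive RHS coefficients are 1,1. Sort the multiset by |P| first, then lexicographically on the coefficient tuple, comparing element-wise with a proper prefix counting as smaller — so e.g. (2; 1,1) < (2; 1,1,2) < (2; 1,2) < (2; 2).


|primitive collections| = 5. Relations:

  • {3,4}:  v_{3} + v_{4} = 0 ; sig = (2; —)
  • {1,4}:  v_{1} + v_{4} = v_{5} ; sig = (2; 1)
  • {2,5}:  v_{2} + v_{5} = v_{3} ; sig = (2; 1)
  • {3,5}:  v_{3} + v_{5} = v_{1} ; sig = (2; 1)
  • {1,2}:  v_{1} + v_{2} = 2·v_{3} ; sig = (2; 2)

Sorted signature multiset PRS(X):
[(2; —), (2; 1), (2; 1), (2; 1), (2; 2)]


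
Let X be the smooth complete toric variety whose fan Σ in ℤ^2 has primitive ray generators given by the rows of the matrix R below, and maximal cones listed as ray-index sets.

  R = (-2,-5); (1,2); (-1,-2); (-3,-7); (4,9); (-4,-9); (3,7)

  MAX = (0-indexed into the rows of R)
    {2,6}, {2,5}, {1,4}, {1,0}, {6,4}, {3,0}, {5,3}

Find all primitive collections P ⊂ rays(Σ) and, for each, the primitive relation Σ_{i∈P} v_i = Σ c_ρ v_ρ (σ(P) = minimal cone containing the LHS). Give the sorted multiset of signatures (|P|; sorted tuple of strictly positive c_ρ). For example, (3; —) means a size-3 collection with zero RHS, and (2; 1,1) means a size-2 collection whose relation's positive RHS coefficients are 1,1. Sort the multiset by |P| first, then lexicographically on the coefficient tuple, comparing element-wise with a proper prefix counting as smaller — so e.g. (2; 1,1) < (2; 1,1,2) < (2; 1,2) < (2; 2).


Σ has 14 primitive collections:

  {1,2}:  v_{1} + v_{2} = 0 — sig = (2; —)
  {3,6}:  v_{3} + v_{6} = 0 — sig = (2; —)
  {4,5}:  v_{4} + v_{5} = 0 — sig = (2; —)
  {0,2}:  v_{0} + v_{2} = v_{3} — sig = (2; 1)
  {0,6}:  v_{0} + v_{6} = v_{1} — sig = (2; 1)
  {1,3}:  v_{1} + v_{3} = v_{0} — sig = (2; 1)
  {1,5}:  v_{1} + v_{5} = v_{3} — sig = (2; 1)
  {1,6}:  v_{1} + v_{6} = v_{4} — sig = (2; 1)
  {2,3}:  v_{2} + v_{3} = v_{5} — sig = (2; 1)
  {2,4}:  v_{2} + v_{4} = v_{6} — sig = (2; 1)
  {3,4}:  v_{3} + v_{4} = v_{1} — sig = (2; 1)
  {5,6}:  v_{5} + v_{6} = v_{2} — sig = (2; 1)
  {0,4}:  v_{0} + v_{4} = 2·v_{1} — sig = (2; 2)
  {0,5}:  v_{0} + v_{5} = 2·v_{3} — sig = (2; 2)

Signatures (|P|; sorted positive RHS coefficients), sorted:
[(2; —), (2; —), (2; —), (2; 1), (2; 1), (2; 1), (2; 1), (2; 1), (2; 1), (2; 1), (2; 1), (2; 1), (2; 2), (2; 2)]


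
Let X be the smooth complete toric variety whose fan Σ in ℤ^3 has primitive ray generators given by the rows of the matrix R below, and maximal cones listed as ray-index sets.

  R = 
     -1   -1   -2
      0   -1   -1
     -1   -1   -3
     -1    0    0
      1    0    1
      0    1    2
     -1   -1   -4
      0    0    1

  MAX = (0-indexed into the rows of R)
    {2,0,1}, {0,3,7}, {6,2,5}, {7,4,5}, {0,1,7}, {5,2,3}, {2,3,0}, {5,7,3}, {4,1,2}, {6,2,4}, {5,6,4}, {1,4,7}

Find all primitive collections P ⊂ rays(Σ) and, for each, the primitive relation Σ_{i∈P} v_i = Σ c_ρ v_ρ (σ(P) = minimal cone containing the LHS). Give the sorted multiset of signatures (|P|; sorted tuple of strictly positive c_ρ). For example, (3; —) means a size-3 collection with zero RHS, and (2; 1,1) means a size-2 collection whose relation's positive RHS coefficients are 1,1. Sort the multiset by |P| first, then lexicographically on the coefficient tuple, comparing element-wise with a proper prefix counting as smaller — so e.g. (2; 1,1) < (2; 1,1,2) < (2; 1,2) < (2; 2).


11 minimal non-faces of Δ(Σ) (on 8 rays):

  • {0,4}:  v_{0} + v_{4} = v_{1}  ⟹  sig = (2; 1)
  • {0,5}:  v_{0} + v_{5} = v_{3}  ⟹  sig = (2; 1)
  • {1,5}:  v_{1} + v_{5} = v_{7}  ⟹  sig = (2; 1)
  • {2,7}:  v_{2} + v_{7} = v_{0}  ⟹  sig = (2; 1)
  • {3,4}:  v_{3} + v_{4} = v_{7}  ⟹  sig = (2; 1)
  • {6,7}:  v_{6} + v_{7} = v_{2}  ⟹  sig = (2; 1)
  • {1,3}:  v_{1} + v_{3} = v_{0} + v_{7}  ⟹  sig = (2; 1,1)
  • {1,6}:  v_{1} + v_{6} = 2·v_{2} + v_{4}  ⟹  sig = (2; 1,2)
  • {3,6}:  v_{3} + v_{6} = 2·v_{2} + v_{5}  ⟹  sig = (2; 1,2)
  • {0,6}:  v_{0} + v_{6} = 2·v_{2}  ⟹  sig = (2; 2)
  • {2,4,5}:  v_{2} + v_{4} + v_{5} = 0  ⟹  sig = (3; —)

so the primitive-relation signature multiset is
{ (2; 1) ×6,  (2; 1,1),  (2; 1,2) ×2,  (2; 2),  (3; —) }


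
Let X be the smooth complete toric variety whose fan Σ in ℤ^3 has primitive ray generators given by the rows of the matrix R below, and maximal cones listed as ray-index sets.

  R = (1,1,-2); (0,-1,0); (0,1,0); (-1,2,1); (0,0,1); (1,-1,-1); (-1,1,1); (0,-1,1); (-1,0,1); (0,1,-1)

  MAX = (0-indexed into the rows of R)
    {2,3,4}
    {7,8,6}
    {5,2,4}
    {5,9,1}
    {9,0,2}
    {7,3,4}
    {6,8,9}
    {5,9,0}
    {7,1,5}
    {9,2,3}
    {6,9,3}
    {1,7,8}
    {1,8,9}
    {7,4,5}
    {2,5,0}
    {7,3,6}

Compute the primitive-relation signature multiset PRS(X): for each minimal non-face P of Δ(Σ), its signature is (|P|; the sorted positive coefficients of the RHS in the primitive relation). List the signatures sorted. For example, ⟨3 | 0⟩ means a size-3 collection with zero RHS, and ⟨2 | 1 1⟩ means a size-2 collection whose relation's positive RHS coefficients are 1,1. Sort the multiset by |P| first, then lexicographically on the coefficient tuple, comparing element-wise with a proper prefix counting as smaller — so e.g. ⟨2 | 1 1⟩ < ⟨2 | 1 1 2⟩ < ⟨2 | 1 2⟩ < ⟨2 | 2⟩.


Δ(Σ) — 10 vertices, 22 min non-faces:

  P={1,2}:  v_{1} + v_{2} = 0  ⟹  sig = ⟨2 | 0⟩
  P={5,6}:  v_{5} + v_{6} = 0  ⟹  sig = ⟨2 | 0⟩
  P={7,9}:  v_{7} + v_{9} = 0  ⟹  sig = ⟨2 | 0⟩
  P={0,8}:  v_{0} + v_{8} = v_{9}  ⟹  sig = ⟨2 | 1⟩
  P={1,3}:  v_{1} + v_{3} = v_{6}  ⟹  sig = ⟨2 | 1⟩
  P={1,4}:  v_{1} + v_{4} = v_{7}  ⟹  sig = ⟨2 | 1⟩
  P={1,6}:  v_{1} + v_{6} = v_{8}  ⟹  sig = ⟨2 | 1⟩
  P={2,6}:  v_{2} + v_{6} = v_{3}  ⟹  sig = ⟨2 | 1⟩
  P={2,7}:  v_{2} + v_{7} = v_{4}  ⟹  sig = ⟨2 | 1⟩
  P={2,8}:  v_{2} + v_{8} = v_{6}  ⟹  sig = ⟨2 | 1⟩
  P={3,5}:  v_{3} + v_{5} = v_{2}  ⟹  sig = ⟨2 | 1⟩
  P={4,9}:  v_{4} + v_{9} = v_{2}  ⟹  sig = ⟨2 | 1⟩
  P={5,8}:  v_{5} + v_{8} = v_{1}  ⟹  sig = ⟨2 | 1⟩
  P={0,1}:  v_{0} + v_{1} = v_{5} + v_{9}  ⟹  sig = ⟨2 | 1 1⟩
  P={0,6}:  v_{0} + v_{6} = v_{2} + v_{9}  ⟹  sig = ⟨2 | 1 1⟩
  P={0,7}:  v_{0} + v_{7} = v_{2} + v_{5}  ⟹  sig = ⟨2 | 1 1⟩
  P={4,6}:  v_{4} + v_{6} = v_{3} + v_{7}  ⟹  sig = ⟨2 | 1 1⟩
  P={4,8}:  v_{4} + v_{8} = v_{6} + v_{7}  ⟹  sig = ⟨2 | 1 1⟩
  P={0,3}:  v_{0} + v_{3} = 2·v_{2} + v_{9}  ⟹  sig = ⟨2 | 1 2⟩
  P={0,4}:  v_{0} + v_{4} = 2·v_{2} + v_{5}  ⟹  sig = ⟨2 | 1 2⟩
  P={3,8}:  v_{3} + v_{8} = 2·v_{6}  ⟹  sig = ⟨2 | 2⟩
  P={2,5,9}:  v_{2} + v_{5} + v_{9} = v_{0}  ⟹  sig = ⟨3 | 1⟩

Hence PRS(X_Σ) =
[⟨2 | 0⟩, ⟨2 | 0⟩, ⟨2 | 0⟩, ⟨2 | 1⟩, ⟨2 | 1⟩, ⟨2 | 1⟩, ⟨2 | 1⟩, ⟨2 | 1⟩, ⟨2 | 1⟩, ⟨2 | 1⟩, ⟨2 | 1⟩, ⟨2 | 1⟩, ⟨2 | 1⟩, ⟨2 | 1 1⟩, ⟨2 | 1 1⟩, ⟨2 | 1 1⟩, ⟨2 | 1 1⟩, ⟨2 | 1 1⟩, ⟨2 | 1 2⟩, ⟨2 | 1 2⟩, ⟨2 | 2⟩, ⟨3 | 1⟩]


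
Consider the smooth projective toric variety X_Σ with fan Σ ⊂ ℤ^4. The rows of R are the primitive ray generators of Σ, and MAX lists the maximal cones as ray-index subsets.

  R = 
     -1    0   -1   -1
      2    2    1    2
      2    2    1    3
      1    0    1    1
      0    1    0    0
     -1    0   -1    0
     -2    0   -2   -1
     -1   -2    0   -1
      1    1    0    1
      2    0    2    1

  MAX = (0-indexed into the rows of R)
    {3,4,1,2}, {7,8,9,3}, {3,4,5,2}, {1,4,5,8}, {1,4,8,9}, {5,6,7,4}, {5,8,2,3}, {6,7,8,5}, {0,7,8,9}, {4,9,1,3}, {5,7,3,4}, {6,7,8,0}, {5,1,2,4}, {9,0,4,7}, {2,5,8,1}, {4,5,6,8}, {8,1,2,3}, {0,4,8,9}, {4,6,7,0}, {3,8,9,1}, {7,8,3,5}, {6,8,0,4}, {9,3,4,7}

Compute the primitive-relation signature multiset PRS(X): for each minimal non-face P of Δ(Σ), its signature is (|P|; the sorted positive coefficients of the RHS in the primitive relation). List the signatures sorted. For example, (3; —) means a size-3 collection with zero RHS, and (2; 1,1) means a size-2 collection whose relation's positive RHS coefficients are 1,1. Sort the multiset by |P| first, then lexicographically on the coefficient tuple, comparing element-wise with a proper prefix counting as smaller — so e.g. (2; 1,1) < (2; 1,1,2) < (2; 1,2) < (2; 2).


Δ(Σ) — 10 vertices, 16 min non-faces:

  • {0,3}:  v_{0} + v_{3} = 0 — sig = (2; —)
  • {6,9}:  v_{6} + v_{9} = 0 — sig = (2; —)
  • {0,5}:  v_{0} + v_{5} = v_{6} — sig = (2; 1)
  • {1,7}:  v_{1} + v_{7} = v_{3} — sig = (2; 1)
  • {3,6}:  v_{3} + v_{6} = v_{5} — sig = (2; 1)
  • {5,9}:  v_{5} + v_{9} = v_{3} — sig = (2; 1)
  • {0,1}:  v_{0} + v_{1} = v_{4} + v_{8} — sig = (2; 1,1)
  • {0,2}:  v_{0} + v_{2} = v_{1} + v_{5} — sig = (2; 1,1)
  • {1,6}:  v_{1} + v_{6} = v_{4} + v_{5} + v_{8} — sig = (2; 1,1,1)
  • {2,6}:  v_{2} + v_{6} = v_{1} + 2·v_{5} — sig = (2; 1,2)
  • {2,7}:  v_{2} + v_{7} = 2·v_{3} + v_{5} — sig = (2; 1,2)
  • {2,9}:  v_{2} + v_{9} = v_{1} + 2·v_{3} — sig = (2; 1,2)
  • {4,7,8}:  v_{4} + v_{7} + v_{8} = 0 — sig = (3; —)
  • {1,3,5}:  v_{1} + v_{3} + v_{5} = v_{2} — sig = (3; 1)
  • {3,4,8}:  v_{3} + v_{4} + v_{8} = v_{1} — sig = (3; 1)
  • {2,4,8}:  v_{2} + v_{4} + v_{8} = 2·v_{1} + v_{5} — sig = (3; 1,2)

Signatures (|P|; sorted positive RHS coefficients), sorted:
    (2; —)
    (2; —)
    (2; 1)
    (2; 1)
    (2; 1)
    (2; 1)
    (2; 1,1)
    (2; 1,1)
    (2; 1,1,1)
    (2; 1,2)
    (2; 1,2)
    (2; 1,2)
    (3; —)
    (3; 1)
    (3; 1)
    (3; 1,2)
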